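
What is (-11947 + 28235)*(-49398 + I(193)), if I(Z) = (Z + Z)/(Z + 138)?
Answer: -266314533376/331 ≈ -8.0458e+8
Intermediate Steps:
I(Z) = 2*Z/(138 + Z) (I(Z) = (2*Z)/(138 + Z) = 2*Z/(138 + Z))
(-11947 + 28235)*(-49398 + I(193)) = (-11947 + 28235)*(-49398 + 2*193/(138 + 193)) = 16288*(-49398 + 2*193/331) = 16288*(-49398 + 2*193*(1/331)) = 16288*(-49398 + 386/331) = 16288*(-16350352/331) = -266314533376/331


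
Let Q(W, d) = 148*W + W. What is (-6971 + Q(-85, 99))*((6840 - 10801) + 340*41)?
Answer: -195947644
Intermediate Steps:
Q(W, d) = 149*W
(-6971 + Q(-85, 99))*((6840 - 10801) + 340*41) = (-6971 + 149*(-85))*((6840 - 10801) + 340*41) = (-6971 - 12665)*(-3961 + 13940) = -19636*9979 = -195947644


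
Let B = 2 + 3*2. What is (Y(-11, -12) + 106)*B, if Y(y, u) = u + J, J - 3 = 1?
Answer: 784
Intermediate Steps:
B = 8 (B = 2 + 6 = 8)
J = 4 (J = 3 + 1 = 4)
Y(y, u) = 4 + u (Y(y, u) = u + 4 = 4 + u)
(Y(-11, -12) + 106)*B = ((4 - 12) + 106)*8 = (-8 + 106)*8 = 98*8 = 784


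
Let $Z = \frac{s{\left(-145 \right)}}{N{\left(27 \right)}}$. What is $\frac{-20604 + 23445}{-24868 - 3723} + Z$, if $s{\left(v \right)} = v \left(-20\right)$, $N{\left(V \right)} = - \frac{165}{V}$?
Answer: $- \frac{149276271}{314501} \approx -474.65$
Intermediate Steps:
$s{\left(v \right)} = - 20 v$
$Z = - \frac{5220}{11}$ ($Z = \frac{\left(-20\right) \left(-145\right)}{\left(-165\right) \frac{1}{27}} = \frac{2900}{\left(-165\right) \frac{1}{27}} = \frac{2900}{- \frac{55}{9}} = 2900 \left(- \frac{9}{55}\right) = - \frac{5220}{11} \approx -474.55$)
$\frac{-20604 + 23445}{-24868 - 3723} + Z = \frac{-20604 + 23445}{-24868 - 3723} - \frac{5220}{11} = \frac{2841}{-28591} - \frac{5220}{11} = 2841 \left(- \frac{1}{28591}\right) - \frac{5220}{11} = - \frac{2841}{28591} - \frac{5220}{11} = - \frac{149276271}{314501}$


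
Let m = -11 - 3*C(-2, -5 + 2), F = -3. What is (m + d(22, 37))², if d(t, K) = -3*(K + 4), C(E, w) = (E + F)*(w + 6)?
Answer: 7921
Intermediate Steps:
C(E, w) = (-3 + E)*(6 + w) (C(E, w) = (E - 3)*(w + 6) = (-3 + E)*(6 + w))
d(t, K) = -12 - 3*K (d(t, K) = -3*(4 + K) = -12 - 3*K)
m = 34 (m = -11 - 3*(-18 - 3*(-5 + 2) + 6*(-2) - 2*(-5 + 2)) = -11 - 3*(-18 - 3*(-3) - 12 - 2*(-3)) = -11 - 3*(-18 + 9 - 12 + 6) = -11 - 3*(-15) = -11 + 45 = 34)
(m + d(22, 37))² = (34 + (-12 - 3*37))² = (34 + (-12 - 111))² = (34 - 123)² = (-89)² = 7921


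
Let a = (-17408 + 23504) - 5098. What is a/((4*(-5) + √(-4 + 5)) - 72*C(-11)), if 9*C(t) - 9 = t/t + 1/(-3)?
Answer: -2994/289 ≈ -10.360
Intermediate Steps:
a = 998 (a = 6096 - 5098 = 998)
C(t) = 29/27 (C(t) = 1 + (t/t + 1/(-3))/9 = 1 + (1 + 1*(-⅓))/9 = 1 + (1 - ⅓)/9 = 1 + (⅑)*(⅔) = 1 + 2/27 = 29/27)
a/((4*(-5) + √(-4 + 5)) - 72*C(-11)) = 998/((4*(-5) + √(-4 + 5)) - 72*29/27) = 998/((-20 + √1) - 232/3) = 998/((-20 + 1) - 232/3) = 998/(-19 - 232/3) = 998/(-289/3) = 998*(-3/289) = -2994/289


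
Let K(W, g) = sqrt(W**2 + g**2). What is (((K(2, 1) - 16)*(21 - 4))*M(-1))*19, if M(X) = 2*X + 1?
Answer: 5168 - 323*sqrt(5) ≈ 4445.8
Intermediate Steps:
M(X) = 1 + 2*X
(((K(2, 1) - 16)*(21 - 4))*M(-1))*19 = (((sqrt(2**2 + 1**2) - 16)*(21 - 4))*(1 + 2*(-1)))*19 = (((sqrt(4 + 1) - 16)*17)*(1 - 2))*19 = (((sqrt(5) - 16)*17)*(-1))*19 = (((-16 + sqrt(5))*17)*(-1))*19 = ((-272 + 17*sqrt(5))*(-1))*19 = (272 - 17*sqrt(5))*19 = 5168 - 323*sqrt(5)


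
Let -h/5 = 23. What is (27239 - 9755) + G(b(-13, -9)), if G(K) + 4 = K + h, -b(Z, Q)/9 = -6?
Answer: 17419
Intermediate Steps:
h = -115 (h = -5*23 = -115)
b(Z, Q) = 54 (b(Z, Q) = -9*(-6) = 54)
G(K) = -119 + K (G(K) = -4 + (K - 115) = -4 + (-115 + K) = -119 + K)
(27239 - 9755) + G(b(-13, -9)) = (27239 - 9755) + (-119 + 54) = 17484 - 65 = 17419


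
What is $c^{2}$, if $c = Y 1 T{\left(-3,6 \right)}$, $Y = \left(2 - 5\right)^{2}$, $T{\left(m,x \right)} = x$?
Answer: $2916$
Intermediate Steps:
$Y = 9$ ($Y = \left(-3\right)^{2} = 9$)
$c = 54$ ($c = 9 \cdot 1 \cdot 6 = 9 \cdot 6 = 54$)
$c^{2} = 54^{2} = 2916$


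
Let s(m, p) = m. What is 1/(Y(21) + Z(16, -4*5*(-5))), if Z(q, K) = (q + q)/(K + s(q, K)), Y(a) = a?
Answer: 29/617 ≈ 0.047002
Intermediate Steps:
Z(q, K) = 2*q/(K + q) (Z(q, K) = (q + q)/(K + q) = (2*q)/(K + q) = 2*q/(K + q))
1/(Y(21) + Z(16, -4*5*(-5))) = 1/(21 + 2*16/(-4*5*(-5) + 16)) = 1/(21 + 2*16/(-20*(-5) + 16)) = 1/(21 + 2*16/(100 + 16)) = 1/(21 + 2*16/116) = 1/(21 + 2*16*(1/116)) = 1/(21 + 8/29) = 1/(617/29) = 29/617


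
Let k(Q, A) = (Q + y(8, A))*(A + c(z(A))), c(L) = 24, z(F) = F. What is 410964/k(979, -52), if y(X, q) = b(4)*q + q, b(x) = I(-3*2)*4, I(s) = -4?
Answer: -102741/12313 ≈ -8.3441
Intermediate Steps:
b(x) = -16 (b(x) = -4*4 = -16)
y(X, q) = -15*q (y(X, q) = -16*q + q = -15*q)
k(Q, A) = (24 + A)*(Q - 15*A) (k(Q, A) = (Q - 15*A)*(A + 24) = (Q - 15*A)*(24 + A) = (24 + A)*(Q - 15*A))
410964/k(979, -52) = 410964/(-360*(-52) - 15*(-52)**2 + 24*979 - 52*979) = 410964/(18720 - 15*2704 + 23496 - 50908) = 410964/(18720 - 40560 + 23496 - 50908) = 410964/(-49252) = 410964*(-1/49252) = -102741/12313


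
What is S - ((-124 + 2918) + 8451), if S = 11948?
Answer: 703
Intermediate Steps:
S - ((-124 + 2918) + 8451) = 11948 - ((-124 + 2918) + 8451) = 11948 - (2794 + 8451) = 11948 - 1*11245 = 11948 - 11245 = 703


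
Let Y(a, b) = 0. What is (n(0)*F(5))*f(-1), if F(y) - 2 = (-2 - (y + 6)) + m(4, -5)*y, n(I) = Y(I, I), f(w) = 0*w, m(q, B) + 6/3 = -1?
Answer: 0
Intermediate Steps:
m(q, B) = -3 (m(q, B) = -2 - 1 = -3)
f(w) = 0
n(I) = 0
F(y) = -6 - 4*y (F(y) = 2 + ((-2 - (y + 6)) - 3*y) = 2 + ((-2 - (6 + y)) - 3*y) = 2 + ((-2 + (-6 - y)) - 3*y) = 2 + ((-8 - y) - 3*y) = 2 + (-8 - 4*y) = -6 - 4*y)
(n(0)*F(5))*f(-1) = (0*(-6 - 4*5))*0 = (0*(-6 - 20))*0 = (0*(-26))*0 = 0*0 = 0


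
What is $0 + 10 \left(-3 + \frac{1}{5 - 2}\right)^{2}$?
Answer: $\frac{640}{9} \approx 71.111$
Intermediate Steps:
$0 + 10 \left(-3 + \frac{1}{5 - 2}\right)^{2} = 0 + 10 \left(-3 + \frac{1}{3}\right)^{2} = 0 + 10 \left(- \frac{8}{3}\right)^{2} = 0 + 10 \cdot \frac{64}{9} = 0 + \frac{640}{9} = \frac{640}{9}$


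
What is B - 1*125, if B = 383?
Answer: 258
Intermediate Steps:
B - 1*125 = 383 - 1*125 = 383 - 125 = 258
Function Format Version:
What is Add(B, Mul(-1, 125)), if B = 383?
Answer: 258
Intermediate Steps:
Add(B, Mul(-1, 125)) = Add(383, Mul(-1, 125)) = Add(383, -125) = 258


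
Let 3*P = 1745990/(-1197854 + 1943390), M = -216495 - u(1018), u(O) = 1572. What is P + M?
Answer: -243864325373/1118304 ≈ -2.1807e+5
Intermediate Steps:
M = -218067 (M = -216495 - 1*1572 = -216495 - 1572 = -218067)
P = 872995/1118304 (P = (1745990/(-1197854 + 1943390))/3 = (1745990/745536)/3 = (1745990*(1/745536))/3 = (1/3)*(872995/372768) = 872995/1118304 ≈ 0.78064)
P + M = 872995/1118304 - 218067 = -243864325373/1118304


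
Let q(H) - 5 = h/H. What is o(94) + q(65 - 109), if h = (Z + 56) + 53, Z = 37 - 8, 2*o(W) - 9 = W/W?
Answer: 151/22 ≈ 6.8636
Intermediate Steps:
o(W) = 5 (o(W) = 9/2 + (W/W)/2 = 9/2 + (½)*1 = 9/2 + ½ = 5)
Z = 29
h = 138 (h = (29 + 56) + 53 = 85 + 53 = 138)
q(H) = 5 + 138/H
o(94) + q(65 - 109) = 5 + (5 + 138/(65 - 109)) = 5 + (5 + 138/(-44)) = 5 + (5 + 138*(-1/44)) = 5 + (5 - 69/22) = 5 + 41/22 = 151/22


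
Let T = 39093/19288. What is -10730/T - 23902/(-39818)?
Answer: -4119904217717/778302537 ≈ -5293.4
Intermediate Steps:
T = 39093/19288 (T = 39093*(1/19288) = 39093/19288 ≈ 2.0268)
-10730/T - 23902/(-39818) = -10730/39093/19288 - 23902/(-39818) = -10730*19288/39093 - 23902*(-1/39818) = -206960240/39093 + 11951/19909 = -4119904217717/778302537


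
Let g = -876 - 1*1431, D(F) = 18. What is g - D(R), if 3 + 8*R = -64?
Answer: -2325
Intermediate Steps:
R = -67/8 (R = -3/8 + (⅛)*(-64) = -3/8 - 8 = -67/8 ≈ -8.3750)
g = -2307 (g = -876 - 1431 = -2307)
g - D(R) = -2307 - 1*18 = -2307 - 18 = -2325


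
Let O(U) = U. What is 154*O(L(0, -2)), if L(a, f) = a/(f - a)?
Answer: 0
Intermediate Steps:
154*O(L(0, -2)) = 154*(-1*0/(0 - 1*(-2))) = 154*(-1*0/(0 + 2)) = 154*(-1*0/2) = 154*(-1*0*1/2) = 154*0 = 0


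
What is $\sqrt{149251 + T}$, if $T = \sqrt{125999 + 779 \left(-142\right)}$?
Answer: $\sqrt{149251 + 3 \sqrt{1709}} \approx 386.49$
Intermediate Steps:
$T = 3 \sqrt{1709}$ ($T = \sqrt{125999 - 110618} = \sqrt{15381} = 3 \sqrt{1709} \approx 124.02$)
$\sqrt{149251 + T} = \sqrt{149251 + 3 \sqrt{1709}}$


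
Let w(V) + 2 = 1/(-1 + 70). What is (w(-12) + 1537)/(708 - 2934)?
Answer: -52958/76797 ≈ -0.68958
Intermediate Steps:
w(V) = -137/69 (w(V) = -2 + 1/(-1 + 70) = -2 + 1/69 = -137/69)
(w(-12) + 1537)/(708 - 2934) = (-137/69 + 1537)/(708 - 2934) = (105916/69)/(-2226) = (105916/69)*(-1/2226) = -52958/76797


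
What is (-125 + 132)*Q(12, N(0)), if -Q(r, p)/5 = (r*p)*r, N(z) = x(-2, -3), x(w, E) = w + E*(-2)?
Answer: -20160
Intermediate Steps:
x(w, E) = w - 2*E
N(z) = 4 (N(z) = -2 - 2*(-3) = -2 + 6 = 4)
Q(r, p) = -5*p*r² (Q(r, p) = -5*r*p*r = -5*p*r*r = -5*p*r²)
(-125 + 132)*Q(12, N(0)) = (-125 + 132)*(-5*4*12²) = 7*(-5*4*144) = 7*(-2880) = -20160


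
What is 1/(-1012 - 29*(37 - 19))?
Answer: -1/1534 ≈ -0.00065189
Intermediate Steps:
1/(-1012 - 29*(37 - 19)) = 1/(-1012 - 29*18) = 1/(-1012 - 522) = 1/(-1534) = -1/1534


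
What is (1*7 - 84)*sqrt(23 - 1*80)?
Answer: -77*I*sqrt(57) ≈ -581.34*I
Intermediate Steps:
(1*7 - 84)*sqrt(23 - 1*80) = (7 - 84)*sqrt(23 - 80) = -77*I*sqrt(57)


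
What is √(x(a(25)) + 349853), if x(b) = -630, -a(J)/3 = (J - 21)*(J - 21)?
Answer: 7*√7127 ≈ 590.95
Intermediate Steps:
a(J) = -3*(-21 + J)² (a(J) = -3*(J - 21)*(J - 21) = -3*(-21 + J)*(-21 + J) = -3*(-21 + J)²)
√(x(a(25)) + 349853) = √(-630 + 349853) = √349223 = 7*√7127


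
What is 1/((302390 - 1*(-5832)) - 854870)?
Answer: -1/546648 ≈ -1.8293e-6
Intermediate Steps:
1/((302390 - 1*(-5832)) - 854870) = 1/((302390 + 5832) - 854870) = 1/(308222 - 854870) = 1/(-546648) = -1/546648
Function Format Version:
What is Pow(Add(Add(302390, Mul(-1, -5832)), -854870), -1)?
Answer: Rational(-1, 546648) ≈ -1.8293e-6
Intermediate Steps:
Pow(Add(Add(302390, Mul(-1, -5832)), -854870), -1) = Pow(Add(Add(302390, 5832), -854870), -1) = Pow(Add(308222, -854870), -1) = Pow(-546648, -1) = Rational(-1, 546648)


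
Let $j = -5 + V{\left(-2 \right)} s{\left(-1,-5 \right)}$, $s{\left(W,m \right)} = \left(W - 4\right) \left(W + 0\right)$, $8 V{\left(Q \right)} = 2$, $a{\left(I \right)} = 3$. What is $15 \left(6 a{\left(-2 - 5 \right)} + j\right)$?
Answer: $\frac{855}{4} \approx 213.75$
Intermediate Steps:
$V{\left(Q \right)} = \frac{1}{4}$ ($V{\left(Q \right)} = \frac{1}{8} \cdot 2 = \frac{1}{4}$)
$s{\left(W,m \right)} = W \left(-4 + W\right)$ ($s{\left(W,m \right)} = \left(-4 + W\right) W = W \left(-4 + W\right)$)
$j = - \frac{15}{4}$ ($j = -5 + \frac{\left(-1\right) \left(-4 - 1\right)}{4} = -5 + \frac{\left(-1\right) \left(-5\right)}{4} = -5 + \frac{1}{4} \cdot 5 = -5 + \frac{5}{4} = - \frac{15}{4} \approx -3.75$)
$15 \left(6 a{\left(-2 - 5 \right)} + j\right) = 15 \left(6 \cdot 3 - \frac{15}{4}\right) = 15 \left(18 - \frac{15}{4}\right) = 15 \cdot \frac{57}{4} = \frac{855}{4}$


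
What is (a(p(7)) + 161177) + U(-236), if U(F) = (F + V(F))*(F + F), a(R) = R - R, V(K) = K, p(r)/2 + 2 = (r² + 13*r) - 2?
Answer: 383961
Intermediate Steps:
p(r) = -8 + 2*r² + 26*r (p(r) = -4 + 2*((r² + 13*r) - 2) = -4 + 2*(-2 + r² + 13*r) = -4 + (-4 + 2*r² + 26*r) = -8 + 2*r² + 26*r)
a(R) = 0
U(F) = 4*F² (U(F) = (F + F)*(F + F) = (2*F)*(2*F) = 4*F²)
(a(p(7)) + 161177) + U(-236) = (0 + 161177) + 4*(-236)² = 161177 + 4*55696 = 161177 + 222784 = 383961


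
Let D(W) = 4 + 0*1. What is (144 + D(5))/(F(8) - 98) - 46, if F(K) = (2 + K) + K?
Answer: -957/20 ≈ -47.850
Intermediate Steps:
D(W) = 4 (D(W) = 4 + 0 = 4)
F(K) = 2 + 2*K
(144 + D(5))/(F(8) - 98) - 46 = (144 + 4)/((2 + 2*8) - 98) - 46 = 148/((2 + 16) - 98) - 46 = 148/(18 - 98) - 46 = 148/(-80) - 46 = 148*(-1/80) - 46 = -37/20 - 46 = -957/20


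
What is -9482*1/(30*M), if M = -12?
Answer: 4741/180 ≈ 26.339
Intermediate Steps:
-9482*1/(30*M) = -9482/(-12*15*2) = -9482/((-180*2)) = -9482/(-360) = -9482*(-1/360) = 4741/180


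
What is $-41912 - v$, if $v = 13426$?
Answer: $-55338$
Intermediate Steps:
$-41912 - v = -41912 - 13426 = -55338$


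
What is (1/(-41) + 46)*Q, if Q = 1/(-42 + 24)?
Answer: -1885/738 ≈ -2.5542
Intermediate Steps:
Q = -1/18 (Q = 1/(-18) = -1/18 ≈ -0.055556)
(1/(-41) + 46)*Q = (1/(-41) + 46)*(-1/18) = (-1/41 + 46)*(-1/18) = (1885/41)*(-1/18) = -1885/738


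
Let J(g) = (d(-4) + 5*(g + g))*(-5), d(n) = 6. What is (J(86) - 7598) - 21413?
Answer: -33341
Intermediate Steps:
J(g) = -30 - 50*g (J(g) = (6 + 5*(g + g))*(-5) = (6 + 5*(2*g))*(-5) = (6 + 10*g)*(-5) = -30 - 50*g)
(J(86) - 7598) - 21413 = ((-30 - 50*86) - 7598) - 21413 = ((-30 - 4300) - 7598) - 21413 = (-4330 - 7598) - 21413 = -11928 - 21413 = -33341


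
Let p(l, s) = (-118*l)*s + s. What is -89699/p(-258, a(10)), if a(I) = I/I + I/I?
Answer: -89699/60890 ≈ -1.4731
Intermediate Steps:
a(I) = 2 (a(I) = 1 + 1 = 2)
p(l, s) = s - 118*l*s (p(l, s) = -118*l*s + s = s - 118*l*s)
-89699/p(-258, a(10)) = -89699*1/(2*(1 - 118*(-258))) = -89699*1/(2*(1 + 30444)) = -89699/(2*30445) = -89699/60890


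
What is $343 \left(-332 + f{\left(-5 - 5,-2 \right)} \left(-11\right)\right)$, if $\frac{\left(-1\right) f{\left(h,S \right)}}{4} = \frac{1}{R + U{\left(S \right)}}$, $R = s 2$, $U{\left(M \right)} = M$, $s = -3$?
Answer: $- \frac{231525}{2} \approx -1.1576 \cdot 10^{5}$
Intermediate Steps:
$R = -6$ ($R = \left(-3\right) 2 = -6$)
$f{\left(h,S \right)} = - \frac{4}{-6 + S}$
$343 \left(-332 + f{\left(-5 - 5,-2 \right)} \left(-11\right)\right) = 343 \left(-332 + - \frac{4}{-6 - 2} \left(-11\right)\right) = 343 \left(-332 + - \frac{4}{-8} \left(-11\right)\right) = 343 \left(-332 + \left(-4\right) \left(- \frac{1}{8}\right) \left(-11\right)\right) = 343 \left(-332 + \frac{1}{2} \left(-11\right)\right) = 343 \left(-332 - \frac{11}{2}\right) = 343 \left(- \frac{675}{2}\right) = - \frac{231525}{2}$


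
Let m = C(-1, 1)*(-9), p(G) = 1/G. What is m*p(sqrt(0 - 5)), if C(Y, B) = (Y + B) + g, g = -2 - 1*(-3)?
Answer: 9*I*sqrt(5)/5 ≈ 4.0249*I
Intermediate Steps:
g = 1 (g = -2 + 3 = 1)
C(Y, B) = 1 + B + Y (C(Y, B) = (Y + B) + 1 = (B + Y) + 1 = 1 + B + Y)
m = -9 (m = (1 + 1 - 1)*(-9) = 1*(-9) = -9)
m*p(sqrt(0 - 5)) = -9/sqrt(0 - 5) = -9*(-I*sqrt(5)/5) = -(-9)*I*sqrt(5)/5 = 9*I*sqrt(5)/5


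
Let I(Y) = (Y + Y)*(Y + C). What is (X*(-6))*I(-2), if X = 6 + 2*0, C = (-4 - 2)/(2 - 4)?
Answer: 144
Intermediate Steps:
C = 3 (C = -6/(-2) = -6*(-½) = 3)
X = 6 (X = 6 + 0 = 6)
I(Y) = 2*Y*(3 + Y) (I(Y) = (Y + Y)*(Y + 3) = (2*Y)*(3 + Y) = 2*Y*(3 + Y))
(X*(-6))*I(-2) = (6*(-6))*(2*(-2)*(3 - 2)) = -72*(-2) = -36*(-4) = 144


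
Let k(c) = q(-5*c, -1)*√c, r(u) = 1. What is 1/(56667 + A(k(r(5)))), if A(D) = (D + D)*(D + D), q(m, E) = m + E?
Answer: 1/56811 ≈ 1.7602e-5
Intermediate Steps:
q(m, E) = E + m
k(c) = √c*(-1 - 5*c) (k(c) = (-1 - 5*c)*√c = √c*(-1 - 5*c))
A(D) = 4*D² (A(D) = (2*D)*(2*D) = 4*D²)
1/(56667 + A(k(r(5)))) = 1/(56667 + 4*(√1*(-1 - 5*1))²) = 1/(56667 + 4*(1*(-1 - 5))²) = 1/(56667 + 4*(1*(-6))²) = 1/(56667 + 4*(-6)²) = 1/(56667 + 4*36) = 1/(56667 + 144) = 1/56811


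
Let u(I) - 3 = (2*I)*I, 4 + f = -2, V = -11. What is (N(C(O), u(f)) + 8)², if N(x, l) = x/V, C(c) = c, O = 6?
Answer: 6724/121 ≈ 55.570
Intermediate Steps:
f = -6 (f = -4 - 2 = -6)
u(I) = 3 + 2*I² (u(I) = 3 + (2*I)*I = 3 + 2*I²)
N(x, l) = -x/11 (N(x, l) = x/(-11) = x*(-1/11) = -x/11)
(N(C(O), u(f)) + 8)² = (-1/11*6 + 8)² = (-6/11 + 8)² = (82/11)² = 6724/121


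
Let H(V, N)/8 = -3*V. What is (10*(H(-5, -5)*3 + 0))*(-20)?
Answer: -72000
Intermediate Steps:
H(V, N) = -24*V (H(V, N) = 8*(-3*V) = -24*V)
(10*(H(-5, -5)*3 + 0))*(-20) = (10*(-24*(-5)*3 + 0))*(-20) = (10*(120*3 + 0))*(-20) = (10*(360 + 0))*(-20) = (10*360)*(-20) = 3600*(-20) = -72000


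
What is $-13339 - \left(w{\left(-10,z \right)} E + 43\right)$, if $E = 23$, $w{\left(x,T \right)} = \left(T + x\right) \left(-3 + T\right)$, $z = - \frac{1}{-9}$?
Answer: $- \frac{1137164}{81} \approx -14039.0$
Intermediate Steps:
$z = \frac{1}{9}$ ($z = \left(-1\right) \left(- \frac{1}{9}\right) = \frac{1}{9} \approx 0.11111$)
$w{\left(x,T \right)} = \left(-3 + T\right) \left(T + x\right)$
$-13339 - \left(w{\left(-10,z \right)} E + 43\right) = -13339 - \left(\left(\left(\frac{1}{9}\right)^{2} - \frac{1}{3} - -30 + \frac{1}{9} \left(-10\right)\right) 23 + 43\right) = -13339 - \left(\left(\frac{1}{81} - \frac{1}{3} + 30 - \frac{10}{9}\right) 23 + 43\right) = -13339 - \left(\frac{2314}{81} \cdot 23 + 43\right) = -13339 - \left(\frac{53222}{81} + 43\right) = -13339 - \frac{56705}{81} = - \frac{1137164}{81}$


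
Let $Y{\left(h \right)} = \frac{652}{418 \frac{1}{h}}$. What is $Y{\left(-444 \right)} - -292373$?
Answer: $\frac{60961213}{209} \approx 2.9168 \cdot 10^{5}$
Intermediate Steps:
$Y{\left(h \right)} = \frac{326 h}{209}$ ($Y{\left(h \right)} = 652 \frac{h}{418} = \frac{326 h}{209}$)
$Y{\left(-444 \right)} - -292373 = \frac{326}{209} \left(-444\right) - -292373 = - \frac{144744}{209} + 292373 = \frac{60961213}{209}$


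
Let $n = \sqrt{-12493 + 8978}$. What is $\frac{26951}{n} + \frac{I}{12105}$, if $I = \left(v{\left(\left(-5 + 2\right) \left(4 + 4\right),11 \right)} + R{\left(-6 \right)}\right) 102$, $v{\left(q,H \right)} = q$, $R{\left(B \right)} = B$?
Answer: $- \frac{68}{269} - \frac{26951 i \sqrt{3515}}{3515} \approx -0.25279 - 454.58 i$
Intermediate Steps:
$n = i \sqrt{3515}$ ($n = \sqrt{-3515} = i \sqrt{3515} \approx 59.287 i$)
$I = -3060$ ($I = \left(\left(-5 + 2\right) \left(4 + 4\right) - 6\right) 102 = \left(\left(-3\right) 8 - 6\right) 102 = \left(-24 - 6\right) 102 = \left(-30\right) 102 = -3060$)
$\frac{26951}{n} + \frac{I}{12105} = \frac{26951}{i \sqrt{3515}} - \frac{3060}{12105} = 26951 \left(- \frac{i \sqrt{3515}}{3515}\right) - \frac{68}{269} = - \frac{26951 i \sqrt{3515}}{3515} - \frac{68}{269} = - \frac{68}{269} - \frac{26951 i \sqrt{3515}}{3515}$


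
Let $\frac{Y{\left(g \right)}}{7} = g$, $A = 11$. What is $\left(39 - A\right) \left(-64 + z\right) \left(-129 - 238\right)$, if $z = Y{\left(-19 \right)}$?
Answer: $2024372$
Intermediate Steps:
$Y{\left(g \right)} = 7 g$
$z = -133$ ($z = 7 \left(-19\right) = -133$)
$\left(39 - A\right) \left(-64 + z\right) \left(-129 - 238\right) = \left(39 - 11\right) \left(-64 - 133\right) \left(-129 - 238\right) = \left(39 - 11\right) \left(\left(-197\right) \left(-367\right)\right) = 28 \cdot 72299 = 2024372$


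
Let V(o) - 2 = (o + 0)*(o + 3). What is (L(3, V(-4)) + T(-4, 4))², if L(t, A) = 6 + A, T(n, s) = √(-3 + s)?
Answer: 169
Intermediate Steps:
V(o) = 2 + o*(3 + o) (V(o) = 2 + (o + 0)*(o + 3) = 2 + o*(3 + o))
(L(3, V(-4)) + T(-4, 4))² = ((6 + (2 + (-4)² + 3*(-4))) + √(-3 + 4))² = ((6 + (2 + 16 - 12)) + √1)² = ((6 + 6) + 1)² = (12 + 1)² = 13² = 169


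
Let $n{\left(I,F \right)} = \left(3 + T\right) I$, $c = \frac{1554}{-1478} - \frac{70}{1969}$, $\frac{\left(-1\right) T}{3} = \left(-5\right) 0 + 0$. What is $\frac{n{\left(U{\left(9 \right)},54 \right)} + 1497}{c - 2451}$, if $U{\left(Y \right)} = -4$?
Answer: $- \frac{2160810135}{3568009684} \approx -0.60561$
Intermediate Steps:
$T = 0$ ($T = - 3 \left(\left(-5\right) 0 + 0\right) = - 3 \left(0 + 0\right) = \left(-3\right) 0 = 0$)
$c = - \frac{1581643}{1455091}$ ($c = 1554 \left(- \frac{1}{1478}\right) - \frac{70}{1969} = - \frac{777}{739} - \frac{70}{1969} = - \frac{1581643}{1455091} \approx -1.087$)
$n{\left(I,F \right)} = 3 I$ ($n{\left(I,F \right)} = \left(3 + 0\right) I = 3 I$)
$\frac{n{\left(U{\left(9 \right)},54 \right)} + 1497}{c - 2451} = \frac{3 \left(-4\right) + 1497}{- \frac{1581643}{1455091} - 2451} = \frac{-12 + 1497}{- \frac{3568009684}{1455091}} = 1485 \left(- \frac{1455091}{3568009684}\right) = - \frac{2160810135}{3568009684}$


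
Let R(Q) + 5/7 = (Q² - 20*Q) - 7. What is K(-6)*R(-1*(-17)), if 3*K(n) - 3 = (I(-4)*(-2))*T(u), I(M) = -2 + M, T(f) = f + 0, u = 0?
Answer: -411/7 ≈ -58.714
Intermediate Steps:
R(Q) = -54/7 + Q² - 20*Q (R(Q) = -5/7 + ((Q² - 20*Q) - 7) = -5/7 + (-7 + Q² - 20*Q) = -54/7 + Q² - 20*Q)
T(f) = f
K(n) = 1 (K(n) = 1 + (((-2 - 4)*(-2))*0)/3 = 1 + (-6*(-2)*0)/3 = 1 + (12*0)/3 = 1 + (⅓)*0 = 1 + 0 = 1)
K(-6)*R(-1*(-17)) = 1*(-54/7 + (-1*(-17))² - (-20)*(-17)) = 1*(-54/7 + 17² - 20*17) = 1*(-54/7 + 289 - 340) = 1*(-411/7) = -411/7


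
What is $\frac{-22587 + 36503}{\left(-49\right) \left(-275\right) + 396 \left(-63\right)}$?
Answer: $- \frac{1988}{1639} \approx -1.2129$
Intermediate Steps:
$\frac{-22587 + 36503}{\left(-49\right) \left(-275\right) + 396 \left(-63\right)} = \frac{13916}{13475 - 24948} = \frac{13916}{-11473} = 13916 \left(- \frac{1}{11473}\right) = - \frac{1988}{1639}$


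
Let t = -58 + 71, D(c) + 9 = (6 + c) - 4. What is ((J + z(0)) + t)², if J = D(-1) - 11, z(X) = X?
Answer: 36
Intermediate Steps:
D(c) = -7 + c (D(c) = -9 + ((6 + c) - 4) = -9 + (2 + c) = -7 + c)
t = 13
J = -19 (J = (-7 - 1) - 11 = -8 - 11 = -19)
((J + z(0)) + t)² = ((-19 + 0) + 13)² = (-19 + 13)² = (-6)² = 36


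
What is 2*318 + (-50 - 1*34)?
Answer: 552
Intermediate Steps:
2*318 + (-50 - 1*34) = 636 + (-50 - 34) = 636 - 84 = 552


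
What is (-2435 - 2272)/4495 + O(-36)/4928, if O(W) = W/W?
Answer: -23191601/22151360 ≈ -1.0470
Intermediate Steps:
O(W) = 1
(-2435 - 2272)/4495 + O(-36)/4928 = (-2435 - 2272)/4495 + 1/4928 = -4707*1/4495 + 1*(1/4928) = -4707/4495 + 1/4928 = -23191601/22151360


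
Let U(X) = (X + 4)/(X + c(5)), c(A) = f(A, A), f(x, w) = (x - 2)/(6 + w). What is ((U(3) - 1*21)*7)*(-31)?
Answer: 147343/36 ≈ 4092.9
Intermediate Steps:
f(x, w) = (-2 + x)/(6 + w)
c(A) = (-2 + A)/(6 + A)
U(X) = (4 + X)/(3/11 + X) (U(X) = (X + 4)/(X + (-2 + 5)/(6 + 5)) = (4 + X)/(X + 3/11) = (4 + X)/(3/11 + X))
((U(3) - 1*21)*7)*(-31) = ((11*(4 + 3)/(3 + 11*3) - 1*21)*7)*(-31) = ((11*7/(3 + 33) - 21)*7)*(-31) = ((11*7/36 - 21)*7)*(-31) = ((11*(1/36)*7 - 21)*7)*(-31) = ((77/36 - 21)*7)*(-31) = -679/36*7*(-31) = -4753/36*(-31) = 147343/36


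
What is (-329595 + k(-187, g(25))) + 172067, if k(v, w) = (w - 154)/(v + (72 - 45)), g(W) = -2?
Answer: -6301081/40 ≈ -1.5753e+5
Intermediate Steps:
k(v, w) = (-154 + w)/(27 + v) (k(v, w) = (-154 + w)/(v + 27) = (-154 + w)/(27 + v))
(-329595 + k(-187, g(25))) + 172067 = (-329595 + (-154 - 2)/(27 - 187)) + 172067 = (-329595 - 156/(-160)) + 172067 = (-329595 - 1/160*(-156)) + 172067 = (-329595 + 39/40) + 172067 = -13183761/40 + 172067 = -6301081/40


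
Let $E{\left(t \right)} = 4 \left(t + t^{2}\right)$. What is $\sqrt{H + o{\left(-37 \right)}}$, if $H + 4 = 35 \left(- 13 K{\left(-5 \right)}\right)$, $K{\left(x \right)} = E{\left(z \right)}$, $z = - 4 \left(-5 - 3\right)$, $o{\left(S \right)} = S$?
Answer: $i \sqrt{1921961} \approx 1386.3 i$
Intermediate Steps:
$z = 32$ ($z = \left(-4\right) \left(-8\right) = 32$)
$E{\left(t \right)} = 4 t + 4 t^{2}$
$K{\left(x \right)} = 4224$ ($K{\left(x \right)} = 4 \cdot 32 \left(1 + 32\right) = 4 \cdot 32 \cdot 33 = 4224$)
$H = -1921924$ ($H = -4 + 35 \left(\left(-13\right) 4224\right) = -4 + 35 \left(-54912\right) = -4 - 1921920 = -1921924$)
$\sqrt{H + o{\left(-37 \right)}} = \sqrt{-1921924 - 37} = \sqrt{-1921961} = i \sqrt{1921961}$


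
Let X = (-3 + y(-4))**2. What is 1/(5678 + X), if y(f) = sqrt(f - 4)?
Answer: I/(3*(4*sqrt(2) + 1893*I)) ≈ 0.00017609 + 5.262e-7*I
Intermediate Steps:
y(f) = sqrt(-4 + f)
X = (-3 + 2*I*sqrt(2))**2 (X = (-3 + sqrt(-4 - 4))**2 = (-3 + sqrt(-8))**2 = (-3 + 2*I*sqrt(2))**2 ≈ 1.0 - 16.971*I)
1/(5678 + X) = 1/(5678 + (1 - 12*I*sqrt(2))) = 1/(5679 - 12*I*sqrt(2))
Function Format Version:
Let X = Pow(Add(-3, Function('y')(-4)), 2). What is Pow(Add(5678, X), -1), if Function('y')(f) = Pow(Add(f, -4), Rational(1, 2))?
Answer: Mul(Rational(1, 3), I, Pow(Add(Mul(4, Pow(2, Rational(1, 2))), Mul(1893, I)), -1)) ≈ Add(0.00017609, Mul(5.2620e-7, I))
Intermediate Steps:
Function('y')(f) = Pow(Add(-4, f), Rational(1, 2))
X = Pow(Add(-3, Mul(2, I, Pow(2, Rational(1, 2)))), 2) (X = Pow(Add(-3, Pow(Add(-4, -4), Rational(1, 2))), 2) = Pow(Add(-3, Pow(-8, Rational(1, 2))), 2) = Pow(Add(-3, Mul(2, I, Pow(2, Rational(1, 2)))), 2) ≈ Add(1.0000, Mul(-16.971, I)))
Pow(Add(5678, X), -1) = Pow(Add(5678, Add(1, Mul(-12, I, Pow(2, Rational(1, 2))))), -1) = Pow(Add(5679, Mul(-12, I, Pow(2, Rational(1, 2)))), -1)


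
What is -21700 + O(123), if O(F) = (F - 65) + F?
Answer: -21519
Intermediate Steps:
O(F) = -65 + 2*F (O(F) = (-65 + F) + F = -65 + 2*F)
-21700 + O(123) = -21700 + (-65 + 2*123) = -21700 + (-65 + 246) = -21700 + 181 = -21519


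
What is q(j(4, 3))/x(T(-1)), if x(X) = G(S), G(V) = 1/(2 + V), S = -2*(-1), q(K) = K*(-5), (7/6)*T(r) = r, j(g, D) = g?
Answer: -80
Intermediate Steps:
T(r) = 6*r/7
q(K) = -5*K
S = 2
x(X) = 1/4 (x(X) = 1/(2 + 2) = 1/4)
q(j(4, 3))/x(T(-1)) = (-5*4)/(1/4) = -20*4 = -80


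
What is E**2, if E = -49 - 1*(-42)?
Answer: 49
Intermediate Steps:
E = -7 (E = -49 + 42 = -7)
E**2 = (-7)**2 = 49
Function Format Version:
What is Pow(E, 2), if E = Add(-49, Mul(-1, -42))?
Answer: 49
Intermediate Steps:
E = -7 (E = Add(-49, 42) = -7)
Pow(E, 2) = Pow(-7, 2) = 49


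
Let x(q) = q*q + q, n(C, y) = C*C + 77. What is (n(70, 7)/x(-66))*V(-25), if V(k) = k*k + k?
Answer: 99540/143 ≈ 696.08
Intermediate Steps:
n(C, y) = 77 + C² (n(C, y) = C² + 77 = 77 + C²)
V(k) = k + k² (V(k) = k² + k = k + k²)
x(q) = q + q² (x(q) = q² + q = q + q²)
(n(70, 7)/x(-66))*V(-25) = ((77 + 70²)/((-66*(1 - 66))))*(-25*(1 - 25)) = ((77 + 4900)/((-66*(-65))))*(-25*(-24)) = (4977/4290)*600 = (4977*(1/4290))*600 = (1659/1430)*600 = 99540/143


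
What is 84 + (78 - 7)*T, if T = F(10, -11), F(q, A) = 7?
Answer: 581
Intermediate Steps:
T = 7
84 + (78 - 7)*T = 84 + (78 - 7)*7 = 84 + 71*7 = 84 + 497 = 581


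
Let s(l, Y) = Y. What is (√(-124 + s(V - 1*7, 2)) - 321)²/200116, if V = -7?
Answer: (321 - I*√122)²/200116 ≈ 0.5143 - 0.035435*I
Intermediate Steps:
(√(-124 + s(V - 1*7, 2)) - 321)²/200116 = (√(-124 + 2) - 321)²/200116 = (√(-122) - 321)²*(1/200116) = (I*√122 - 321)²*(1/200116) = (-321 + I*√122)²*(1/200116) = (-321 + I*√122)²/200116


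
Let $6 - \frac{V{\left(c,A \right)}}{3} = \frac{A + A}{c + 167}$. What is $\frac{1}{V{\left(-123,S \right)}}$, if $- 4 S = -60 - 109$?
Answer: $\frac{88}{1077} \approx 0.081708$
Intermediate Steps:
$S = \frac{169}{4}$ ($S = - \frac{-60 - 109}{4} = \left(- \frac{1}{4}\right) \left(-169\right) = \frac{169}{4} \approx 42.25$)
$V{\left(c,A \right)} = 18 - \frac{6 A}{167 + c}$ ($V{\left(c,A \right)} = 18 - 3 \frac{A + A}{c + 167} = 18 - 3 \frac{2 A}{167 + c} = 18 - \frac{6 A}{167 + c}$)
$\frac{1}{V{\left(-123,S \right)}} = \frac{1}{6 \frac{1}{167 - 123} \left(501 - \frac{169}{4} + 3 \left(-123\right)\right)} = \frac{1}{6 \cdot \frac{1}{44} \left(501 - \frac{169}{4} - 369\right)} = \frac{1}{6 \cdot \frac{1}{44} \cdot \frac{359}{4}} = \frac{1}{\frac{1077}{88}} = \frac{88}{1077}$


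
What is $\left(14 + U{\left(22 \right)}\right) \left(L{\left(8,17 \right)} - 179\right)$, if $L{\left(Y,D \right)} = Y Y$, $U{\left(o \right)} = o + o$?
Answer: $-6670$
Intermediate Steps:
$U{\left(o \right)} = 2 o$
$L{\left(Y,D \right)} = Y^{2}$
$\left(14 + U{\left(22 \right)}\right) \left(L{\left(8,17 \right)} - 179\right) = \left(14 + 2 \cdot 22\right) \left(8^{2} - 179\right) = \left(14 + 44\right) \left(64 - 179\right) = 58 \left(-115\right) = -6670$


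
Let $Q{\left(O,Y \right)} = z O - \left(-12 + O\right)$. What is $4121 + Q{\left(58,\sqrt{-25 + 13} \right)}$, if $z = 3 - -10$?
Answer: $4829$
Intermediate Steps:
$z = 13$ ($z = 3 + 10 = 13$)
$Q{\left(O,Y \right)} = 12 + 12 O$ ($Q{\left(O,Y \right)} = 13 O - \left(-12 + O\right) = 12 + 12 O$)
$4121 + Q{\left(58,\sqrt{-25 + 13} \right)} = 4121 + \left(12 + 12 \cdot 58\right) = 4121 + \left(12 + 696\right) = 4121 + 708 = 4829$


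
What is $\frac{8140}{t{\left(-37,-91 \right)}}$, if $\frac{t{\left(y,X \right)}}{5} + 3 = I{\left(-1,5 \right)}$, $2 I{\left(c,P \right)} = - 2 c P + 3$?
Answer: $\frac{3256}{7} \approx 465.14$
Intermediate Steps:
$I{\left(c,P \right)} = \frac{3}{2} - P c$ ($I{\left(c,P \right)} = \frac{- 2 c P + 3}{2} = \frac{- 2 P c + 3}{2} = \frac{3 - 2 P c}{2} = \frac{3}{2} - P c$)
$t{\left(y,X \right)} = \frac{35}{2}$ ($t{\left(y,X \right)} = -15 + 5 \left(\frac{3}{2} - 5 \left(-1\right)\right) = -15 + 5 \left(\frac{3}{2} + 5\right) = -15 + 5 \cdot \frac{13}{2} = -15 + \frac{65}{2} = \frac{35}{2}$)
$\frac{8140}{t{\left(-37,-91 \right)}} = \frac{8140}{\frac{35}{2}} = 8140 \cdot \frac{2}{35} = \frac{3256}{7}$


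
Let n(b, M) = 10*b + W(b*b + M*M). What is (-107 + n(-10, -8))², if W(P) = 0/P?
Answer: 42849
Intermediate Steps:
W(P) = 0
n(b, M) = 10*b (n(b, M) = 10*b + 0 = 10*b)
(-107 + n(-10, -8))² = (-107 + 10*(-10))² = (-107 - 100)² = (-207)² = 42849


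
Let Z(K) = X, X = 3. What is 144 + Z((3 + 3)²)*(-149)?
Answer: -303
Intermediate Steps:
Z(K) = 3
144 + Z((3 + 3)²)*(-149) = 144 + 3*(-149) = 144 - 447 = -303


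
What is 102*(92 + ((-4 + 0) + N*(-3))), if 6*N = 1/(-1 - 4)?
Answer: 44931/5 ≈ 8986.2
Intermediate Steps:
N = -1/30 (N = 1/(6*(-1 - 4)) = (⅙)/(-5) = (⅙)*(-⅕) = -1/30 ≈ -0.033333)
102*(92 + ((-4 + 0) + N*(-3))) = 102*(92 + ((-4 + 0) - 1/30*(-3))) = 102*(92 + (-4 + ⅒)) = 102*(92 - 39/10) = 102*(881/10) = 44931/5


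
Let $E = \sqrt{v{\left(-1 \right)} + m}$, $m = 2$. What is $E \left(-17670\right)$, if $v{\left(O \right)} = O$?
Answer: $-17670$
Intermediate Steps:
$E = 1$ ($E = \sqrt{-1 + 2} = \sqrt{1} = 1$)
$E \left(-17670\right) = 1 \left(-17670\right) = -17670$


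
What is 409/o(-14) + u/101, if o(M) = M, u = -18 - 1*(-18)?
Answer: -409/14 ≈ -29.214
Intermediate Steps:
u = 0 (u = -18 + 18 = 0)
409/o(-14) + u/101 = 409/(-14) + 0/101 = 409*(-1/14) + 0*(1/101) = -409/14 + 0 = -409/14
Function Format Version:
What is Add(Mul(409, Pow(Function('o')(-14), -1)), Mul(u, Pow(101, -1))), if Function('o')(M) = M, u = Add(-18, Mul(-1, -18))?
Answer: Rational(-409, 14) ≈ -29.214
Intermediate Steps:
u = 0 (u = Add(-18, 18) = 0)
Add(Mul(409, Pow(Function('o')(-14), -1)), Mul(u, Pow(101, -1))) = Add(Mul(409, Pow(-14, -1)), Mul(0, Pow(101, -1))) = Add(Mul(409, Rational(-1, 14)), Mul(0, Rational(1, 101))) = Add(Rational(-409, 14), 0) = Rational(-409, 14)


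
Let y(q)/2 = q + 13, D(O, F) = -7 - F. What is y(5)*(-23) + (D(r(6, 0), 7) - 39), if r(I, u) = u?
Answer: -881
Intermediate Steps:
y(q) = 26 + 2*q (y(q) = 2*(q + 13) = 2*(13 + q) = 26 + 2*q)
y(5)*(-23) + (D(r(6, 0), 7) - 39) = (26 + 2*5)*(-23) + ((-7 - 1*7) - 39) = (26 + 10)*(-23) + ((-7 - 7) - 39) = 36*(-23) + (-14 - 39) = -828 - 53 = -881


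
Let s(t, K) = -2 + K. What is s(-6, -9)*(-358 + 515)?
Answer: -1727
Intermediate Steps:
s(-6, -9)*(-358 + 515) = (-2 - 9)*(-358 + 515) = -11*157 = -1727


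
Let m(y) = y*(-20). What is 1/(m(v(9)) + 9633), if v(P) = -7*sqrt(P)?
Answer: 1/10053 ≈ 9.9473e-5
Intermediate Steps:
m(y) = -20*y
1/(m(v(9)) + 9633) = 1/(-(-140)*sqrt(9) + 9633) = 1/(-(-140)*3 + 9633) = 1/(-20*(-21) + 9633) = 1/(420 + 9633) = 1/10053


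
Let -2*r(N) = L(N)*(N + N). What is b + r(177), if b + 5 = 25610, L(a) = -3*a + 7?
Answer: 118353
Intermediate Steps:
L(a) = 7 - 3*a
b = 25605 (b = -5 + 25610 = 25605)
r(N) = -N*(7 - 3*N) (r(N) = -(7 - 3*N)*(N + N)/2 = -(7 - 3*N)*2*N/2 = -N*(7 - 3*N))
b + r(177) = 25605 + 177*(-7 + 3*177) = 25605 + 177*(-7 + 531) = 25605 + 177*524 = 25605 + 92748 = 118353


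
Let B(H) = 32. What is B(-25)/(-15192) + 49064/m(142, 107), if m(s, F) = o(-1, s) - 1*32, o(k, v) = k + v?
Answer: 93172100/206991 ≈ 450.13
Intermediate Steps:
m(s, F) = -33 + s (m(s, F) = (-1 + s) - 1*32 = (-1 + s) - 32 = -33 + s)
B(-25)/(-15192) + 49064/m(142, 107) = 32/(-15192) + 49064/(-33 + 142) = 32*(-1/15192) + 49064/109 = -4/1899 + 49064*(1/109) = -4/1899 + 49064/109 = 93172100/206991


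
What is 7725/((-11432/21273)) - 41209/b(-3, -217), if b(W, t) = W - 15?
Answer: -1243454681/102888 ≈ -12086.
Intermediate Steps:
b(W, t) = -15 + W
7725/((-11432/21273)) - 41209/b(-3, -217) = 7725/((-11432/21273)) - 41209/(-15 - 3) = 7725/((-11432*1/21273)) - 41209/(-18) = 7725/(-11432/21273) - 41209*(-1/18) = 7725*(-21273/11432) + 41209/18 = -164333925/11432 + 41209/18 = -1243454681/102888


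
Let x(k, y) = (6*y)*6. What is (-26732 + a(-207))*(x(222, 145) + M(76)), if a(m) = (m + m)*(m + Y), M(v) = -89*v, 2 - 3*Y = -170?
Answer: -54395120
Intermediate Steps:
Y = 172/3 (Y = ⅔ - ⅓*(-170) = ⅔ + 170/3 = 172/3 ≈ 57.333)
a(m) = 2*m*(172/3 + m) (a(m) = (m + m)*(m + 172/3) = (2*m)*(172/3 + m) = 2*m*(172/3 + m))
x(k, y) = 36*y
(-26732 + a(-207))*(x(222, 145) + M(76)) = (-26732 + (⅔)*(-207)*(172 + 3*(-207)))*(36*145 - 89*76) = (-26732 + (⅔)*(-207)*(172 - 621))*(5220 - 6764) = (-26732 + (⅔)*(-207)*(-449))*(-1544) = (-26732 + 61962)*(-1544) = 35230*(-1544) = -54395120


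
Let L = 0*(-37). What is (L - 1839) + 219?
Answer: -1620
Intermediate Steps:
L = 0
(L - 1839) + 219 = (0 - 1839) + 219 = -1839 + 219 = -1620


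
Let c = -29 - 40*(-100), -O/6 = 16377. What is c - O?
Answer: 102233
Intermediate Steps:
O = -98262 (O = -6*16377 = -98262)
c = 3971 (c = -29 + 4000 = 3971)
c - O = 3971 - 1*(-98262) = 3971 + 98262 = 102233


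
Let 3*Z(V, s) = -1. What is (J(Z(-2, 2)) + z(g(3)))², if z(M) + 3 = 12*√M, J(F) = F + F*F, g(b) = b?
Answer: 35833/81 - 232*√3/3 ≈ 308.44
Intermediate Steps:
Z(V, s) = -⅓ (Z(V, s) = (⅓)*(-1) = -⅓)
J(F) = F + F²
z(M) = -3 + 12*√M
(J(Z(-2, 2)) + z(g(3)))² = (-(1 - ⅓)/3 + (-3 + 12*√3))² = (-⅓*⅔ + (-3 + 12*√3))² = (-2/9 + (-3 + 12*√3))² = (-29/9 + 12*√3)²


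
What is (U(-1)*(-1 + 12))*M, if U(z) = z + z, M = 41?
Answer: -902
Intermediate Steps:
U(z) = 2*z
(U(-1)*(-1 + 12))*M = ((2*(-1))*(-1 + 12))*41 = -2*11*41 = -22*41 = -902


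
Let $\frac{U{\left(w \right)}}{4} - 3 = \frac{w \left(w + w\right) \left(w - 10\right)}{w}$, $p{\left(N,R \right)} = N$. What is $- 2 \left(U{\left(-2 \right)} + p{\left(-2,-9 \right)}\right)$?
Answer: $-404$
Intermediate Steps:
$U{\left(w \right)} = 12 + 8 w \left(-10 + w\right)$ ($U{\left(w \right)} = 12 + 4 \frac{w \left(w + w\right) \left(w - 10\right)}{w} = 12 + 4 \frac{w 2 w \left(-10 + w\right)}{w} = 12 + 4 \frac{2 w^{2} \left(-10 + w\right)}{w} = 12 + 4 \cdot 2 w \left(-10 + w\right) = 12 + 8 w \left(-10 + w\right)$)
$- 2 \left(U{\left(-2 \right)} + p{\left(-2,-9 \right)}\right) = - 2 \left(\left(12 - -160 + 8 \left(-2\right)^{2}\right) - 2\right) = - 2 \left(\left(12 + 160 + 8 \cdot 4\right) - 2\right) = - 2 \left(\left(12 + 160 + 32\right) - 2\right) = - 2 \left(204 - 2\right) = \left(-2\right) 202 = -404$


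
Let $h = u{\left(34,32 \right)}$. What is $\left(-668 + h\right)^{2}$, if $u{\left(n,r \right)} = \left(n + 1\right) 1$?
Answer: $400689$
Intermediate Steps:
$u{\left(n,r \right)} = 1 + n$ ($u{\left(n,r \right)} = \left(1 + n\right) 1 = 1 + n$)
$h = 35$ ($h = 1 + 34 = 35$)
$\left(-668 + h\right)^{2} = \left(-668 + 35\right)^{2} = \left(-633\right)^{2} = 400689$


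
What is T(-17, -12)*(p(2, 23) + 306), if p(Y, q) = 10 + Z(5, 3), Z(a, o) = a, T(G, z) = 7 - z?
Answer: 6099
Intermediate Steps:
p(Y, q) = 15 (p(Y, q) = 10 + 5 = 15)
T(-17, -12)*(p(2, 23) + 306) = (7 - 1*(-12))*(15 + 306) = (7 + 12)*321 = 19*321 = 6099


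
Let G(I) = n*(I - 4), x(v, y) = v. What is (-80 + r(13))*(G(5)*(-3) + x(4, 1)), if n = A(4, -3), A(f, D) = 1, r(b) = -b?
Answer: -93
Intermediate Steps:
n = 1
G(I) = -4 + I (G(I) = 1*(I - 4) = 1*(-4 + I) = -4 + I)
(-80 + r(13))*(G(5)*(-3) + x(4, 1)) = (-80 - 1*13)*((-4 + 5)*(-3) + 4) = (-80 - 13)*(1*(-3) + 4) = -93*(-3 + 4) = -93*1 = -93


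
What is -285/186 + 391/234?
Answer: 503/3627 ≈ 0.13868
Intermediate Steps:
-285/186 + 391/234 = -285*1/186 + 391*(1/234) = -95/62 + 391/234 = 503/3627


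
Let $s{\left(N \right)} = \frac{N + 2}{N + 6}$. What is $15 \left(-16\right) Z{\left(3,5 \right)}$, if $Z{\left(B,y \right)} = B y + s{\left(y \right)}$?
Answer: $- \frac{41280}{11} \approx -3752.7$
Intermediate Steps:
$s{\left(N \right)} = \frac{2 + N}{6 + N}$
$Z{\left(B,y \right)} = B y + \frac{2 + y}{6 + y}$
$15 \left(-16\right) Z{\left(3,5 \right)} = 15 \left(-16\right) \frac{2 + 5 + 3 \cdot 5 \left(6 + 5\right)}{6 + 5} = - 240 \frac{2 + 5 + 3 \cdot 5 \cdot 11}{11} = - 240 \frac{2 + 5 + 165}{11} = - 240 \cdot \frac{1}{11} \cdot 172 = \left(-240\right) \frac{172}{11} = - \frac{41280}{11}$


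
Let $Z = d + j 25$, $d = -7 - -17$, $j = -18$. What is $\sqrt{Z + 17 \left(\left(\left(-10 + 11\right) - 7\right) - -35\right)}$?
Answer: $\sqrt{53} \approx 7.2801$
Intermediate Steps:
$d = 10$ ($d = -7 + 17 = 10$)
$Z = -440$ ($Z = 10 - 450 = -440$)
$\sqrt{Z + 17 \left(\left(\left(-10 + 11\right) - 7\right) - -35\right)} = \sqrt{-440 + 17 \left(\left(\left(-10 + 11\right) - 7\right) - -35\right)} = \sqrt{-440 + 17 \left(\left(1 - 7\right) + 35\right)} = \sqrt{-440 + 17 \left(-6 + 35\right)} = \sqrt{-440 + 17 \cdot 29} = \sqrt{-440 + 493} = \sqrt{53}$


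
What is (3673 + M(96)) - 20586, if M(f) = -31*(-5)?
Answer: -16758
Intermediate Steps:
M(f) = 155
(3673 + M(96)) - 20586 = (3673 + 155) - 20586 = 3828 - 20586 = -16758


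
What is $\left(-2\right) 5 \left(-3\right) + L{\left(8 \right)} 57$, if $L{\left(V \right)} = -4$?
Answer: $-198$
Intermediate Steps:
$\left(-2\right) 5 \left(-3\right) + L{\left(8 \right)} 57 = \left(-2\right) 5 \left(-3\right) - 228 = \left(-10\right) \left(-3\right) - 228 = 30 - 228 = -198$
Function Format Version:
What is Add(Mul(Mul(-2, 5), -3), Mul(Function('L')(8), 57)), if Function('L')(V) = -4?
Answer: -198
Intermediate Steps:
Add(Mul(Mul(-2, 5), -3), Mul(Function('L')(8), 57)) = Add(Mul(Mul(-2, 5), -3), Mul(-4, 57)) = Add(Mul(-10, -3), -228) = Add(30, -228) = -198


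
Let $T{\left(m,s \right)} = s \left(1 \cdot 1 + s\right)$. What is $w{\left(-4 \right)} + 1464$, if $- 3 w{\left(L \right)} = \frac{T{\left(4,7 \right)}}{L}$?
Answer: $\frac{4406}{3} \approx 1468.7$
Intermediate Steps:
$T{\left(m,s \right)} = s \left(1 + s\right)$
$w{\left(L \right)} = - \frac{56}{3 L}$ ($w{\left(L \right)} = - \frac{7 \left(1 + 7\right) \frac{1}{L}}{3} = - \frac{7 \cdot 8 \frac{1}{L}}{3} = - \frac{56 \frac{1}{L}}{3} = - \frac{56}{3 L}$)
$w{\left(-4 \right)} + 1464 = - \frac{56}{3 \left(-4\right)} + 1464 = \left(- \frac{56}{3}\right) \left(- \frac{1}{4}\right) + 1464 = \frac{14}{3} + 1464 = \frac{4406}{3}$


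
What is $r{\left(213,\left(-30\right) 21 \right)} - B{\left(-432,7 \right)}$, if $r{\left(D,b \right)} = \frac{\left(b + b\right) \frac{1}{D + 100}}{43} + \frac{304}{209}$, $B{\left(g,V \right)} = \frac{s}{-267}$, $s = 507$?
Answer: $\frac{42952357}{13176361} \approx 3.2598$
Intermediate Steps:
$B{\left(g,V \right)} = - \frac{169}{89}$ ($B{\left(g,V \right)} = \frac{507}{-267} = 507 \left(- \frac{1}{267}\right) = - \frac{169}{89}$)
$r{\left(D,b \right)} = \frac{16}{11} + \frac{2 b}{43 \left(100 + D\right)}$ ($r{\left(D,b \right)} = \frac{2 b}{100 + D} \frac{1}{43} + 304 \cdot \frac{1}{209} = \frac{2 b}{100 + D} \frac{1}{43} + \frac{16}{11} = \frac{2 b}{43 \left(100 + D\right)} + \frac{16}{11} = \frac{16}{11} + \frac{2 b}{43 \left(100 + D\right)}$)
$r{\left(213,\left(-30\right) 21 \right)} - B{\left(-432,7 \right)} = \frac{2 \left(34400 + 11 \left(\left(-30\right) 21\right) + 344 \cdot 213\right)}{473 \left(100 + 213\right)} - - \frac{169}{89} = \frac{2 \left(34400 + 11 \left(-630\right) + 73272\right)}{473 \cdot 313} + \frac{169}{89} = \frac{2}{473} \cdot \frac{1}{313} \left(34400 - 6930 + 73272\right) + \frac{169}{89} = \frac{2}{473} \cdot \frac{1}{313} \cdot 100742 + \frac{169}{89} = \frac{201484}{148049} + \frac{169}{89} = \frac{42952357}{13176361}$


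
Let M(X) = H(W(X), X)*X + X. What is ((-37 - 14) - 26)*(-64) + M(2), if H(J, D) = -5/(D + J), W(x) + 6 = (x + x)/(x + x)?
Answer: 14800/3 ≈ 4933.3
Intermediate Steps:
W(x) = -5 (W(x) = -6 + (x + x)/(x + x) = -6 + (2*x)/((2*x)) = -6 + (2*x)*(1/(2*x)) = -6 + 1 = -5)
M(X) = X - 5*X/(-5 + X) (M(X) = (-5/(X - 5))*X + X = (-5/(-5 + X))*X + X = -5*X/(-5 + X) + X = X - 5*X/(-5 + X))
((-37 - 14) - 26)*(-64) + M(2) = ((-37 - 14) - 26)*(-64) + 2*(-10 + 2)/(-5 + 2) = (-51 - 26)*(-64) + 2*(-8)/(-3) = -77*(-64) + 2*(-⅓)*(-8) = 4928 + 16/3 = 14800/3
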